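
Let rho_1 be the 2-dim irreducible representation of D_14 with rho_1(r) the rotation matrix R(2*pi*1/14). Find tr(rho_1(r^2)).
chi_{rho_1}(r^2) = 2*cos(2*pi*1*2/14) = 2*cos(2*pi/7)

rho_1(r^2) is rotation by angle 2*pi*1*2/14, whose trace is 2*cos(2*pi*1*2/14) = 2*cos(2*pi/7).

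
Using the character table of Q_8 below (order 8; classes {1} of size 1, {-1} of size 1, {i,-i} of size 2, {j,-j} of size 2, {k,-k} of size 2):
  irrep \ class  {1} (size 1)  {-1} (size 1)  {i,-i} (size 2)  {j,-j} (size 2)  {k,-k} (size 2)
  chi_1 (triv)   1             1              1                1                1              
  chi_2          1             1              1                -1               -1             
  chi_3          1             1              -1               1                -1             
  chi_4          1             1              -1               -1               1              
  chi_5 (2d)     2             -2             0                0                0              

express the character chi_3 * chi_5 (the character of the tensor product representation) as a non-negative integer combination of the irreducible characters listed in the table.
chi_3 tensor chi_5 = chi_5 (all other irreducibles have multiplicity 0).

Proof sketch: The character of a tensor product is the pointwise product (chi_3 * chi_5)(C) = chi_3(C) * chi_5(C):
  {1}: (1)*(2), {-1}: (1)*(-2), {i,-i}: (-1)*(0), {j,-j}: (1)*(0), {k,-k}: (-1)*(0)
so (chi_3 * chi_5) takes values
  {1} -> 2, {-1} -> -2, {i,-i} -> 0, {j,-j} -> 0, {k,-k} -> 0.
Now take the inner product of this character with each irreducible chi from the table, <chi_3*chi_5, chi> = (1/8) sum_C |C| (chi_3*chi_5)(C) conj(chi(C)):
  <chi_3*chi_5, chi_1> = (1/8)[1*(2)*conj(1) + 1*(-2)*conj(1) + 2*(0)*conj(1) + 2*(0)*conj(1) + 2*(0)*conj(1)]
      = (1/8)[(2) + (-2) + (0) + (0) + (0)] = 0/8 = 0
  <chi_3*chi_5, chi_2> = (1/8)[1*(2)*conj(1) + 1*(-2)*conj(1) + 2*(0)*conj(1) + 2*(0)*conj(-1) + 2*(0)*conj(-1)]
      = (1/8)[(2) + (-2) + (0) + (0) + (0)] = 0/8 = 0
  <chi_3*chi_5, chi_3> = (1/8)[1*(2)*conj(1) + 1*(-2)*conj(1) + 2*(0)*conj(-1) + 2*(0)*conj(1) + 2*(0)*conj(-1)]
      = (1/8)[(2) + (-2) + (0) + (0) + (0)] = 0/8 = 0
  <chi_3*chi_5, chi_4> = (1/8)[1*(2)*conj(1) + 1*(-2)*conj(1) + 2*(0)*conj(-1) + 2*(0)*conj(-1) + 2*(0)*conj(1)]
      = (1/8)[(2) + (-2) + (0) + (0) + (0)] = 0/8 = 0
  <chi_3*chi_5, chi_5> = (1/8)[1*(2)*conj(2) + 1*(-2)*conj(-2) + 2*(0)*conj(0) + 2*(0)*conj(0) + 2*(0)*conj(0)]
      = (1/8)[(4) + (4) + (0) + (0) + (0)] = 8/8 = 1
Hence the multiplicities are chi_5: 1. Dimension check: dim(chi_3)*dim(chi_5) = 1*2 = 2 and sum (mult * dim) = 1*2 = 2.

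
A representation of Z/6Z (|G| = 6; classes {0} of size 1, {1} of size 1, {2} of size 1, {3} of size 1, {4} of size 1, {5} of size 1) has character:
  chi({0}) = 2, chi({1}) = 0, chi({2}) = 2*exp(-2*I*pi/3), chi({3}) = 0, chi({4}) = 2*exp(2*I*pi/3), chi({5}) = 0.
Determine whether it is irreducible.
Not irreducible (reducible): <chi, chi> = 2 > 1.

Solution. <chi, chi> = (1/|G|) sum_C |C| * |chi(C)|^2 = (1/6)[1*|2|^2 + 1*|0|^2 + 1*|2*exp(-2*I*pi/3)|^2 + 1*|0|^2 + 1*|2*exp(2*I*pi/3)|^2 + 1*|0|^2]
  = (1/6)[(4) + (0) + (4) + (0) + (4) + (0)] = 12/6 = 2.
(Exp terms are combined using exp(i*s)*conj(exp(i*t)) = exp(i*(s-t)), and sums of them are collapsed using the identity that for every m > 1 the m distinct m-th roots of unity sum to 0, e.g. 1 + exp(2*I*pi/3) + exp(-2*I*pi/3) = 0.)
A character is irreducible iff <chi, chi> = 1, so this representation is reducible.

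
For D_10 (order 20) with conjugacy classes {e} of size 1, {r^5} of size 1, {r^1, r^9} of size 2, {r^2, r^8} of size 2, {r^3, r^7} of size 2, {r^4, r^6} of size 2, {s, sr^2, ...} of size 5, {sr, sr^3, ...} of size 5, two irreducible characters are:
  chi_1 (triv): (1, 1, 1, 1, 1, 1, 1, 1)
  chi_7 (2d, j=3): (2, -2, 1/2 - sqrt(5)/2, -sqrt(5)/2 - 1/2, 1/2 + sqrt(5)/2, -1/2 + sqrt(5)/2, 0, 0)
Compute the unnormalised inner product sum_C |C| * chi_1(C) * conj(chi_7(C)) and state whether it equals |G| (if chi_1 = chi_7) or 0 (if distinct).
Sum = 0; so <chi_1, chi_7> = 0 (distinct irreducibles are orthogonal).

Justification: Compute term by term over conjugacy classes (|C| * chi_1(C) * conj(chi_7(C))):
  1*(1)*conj(2) + 1*(1)*conj(-2) + 2*(1)*conj(1/2 - sqrt(5)/2) + 2*(1)*conj(-sqrt(5)/2 - 1/2) + 2*(1)*conj(1/2 + sqrt(5)/2) + 2*(1)*conj(-1/2 + sqrt(5)/2) + 5*(1)*conj(0) + 5*(1)*conj(0)
  = (2) + (-2) + (1 - sqrt(5)) + (-sqrt(5) - 1) + (1 + sqrt(5)) + (-1 + sqrt(5)) + (0) + (0)
  = 0.
Dividing by |G| = 20 gives 0/20 = 0, matching the row-orthogonality relation <chi_1, chi_7> = [chi_1 = chi_7].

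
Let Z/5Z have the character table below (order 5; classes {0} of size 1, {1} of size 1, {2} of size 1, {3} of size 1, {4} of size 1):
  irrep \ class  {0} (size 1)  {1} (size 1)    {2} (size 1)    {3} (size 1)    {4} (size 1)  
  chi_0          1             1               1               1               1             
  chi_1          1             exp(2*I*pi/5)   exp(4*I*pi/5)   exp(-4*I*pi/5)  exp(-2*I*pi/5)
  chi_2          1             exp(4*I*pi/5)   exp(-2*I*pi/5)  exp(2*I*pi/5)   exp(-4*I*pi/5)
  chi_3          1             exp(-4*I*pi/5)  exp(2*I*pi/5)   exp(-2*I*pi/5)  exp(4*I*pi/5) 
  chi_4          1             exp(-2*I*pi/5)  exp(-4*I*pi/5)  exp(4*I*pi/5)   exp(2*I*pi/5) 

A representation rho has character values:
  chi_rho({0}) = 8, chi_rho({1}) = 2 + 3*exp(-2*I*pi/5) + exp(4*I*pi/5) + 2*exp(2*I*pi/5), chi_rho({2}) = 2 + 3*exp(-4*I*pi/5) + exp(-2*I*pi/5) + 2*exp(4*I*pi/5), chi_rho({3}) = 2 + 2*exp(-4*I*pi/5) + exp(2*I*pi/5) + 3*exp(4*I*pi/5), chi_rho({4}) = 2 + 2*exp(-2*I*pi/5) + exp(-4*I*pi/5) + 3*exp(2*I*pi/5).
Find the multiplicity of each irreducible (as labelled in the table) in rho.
Multiplicities: chi_0: 2, chi_1: 2, chi_2: 1, chi_3: 0, chi_4: 3.

Argument: Use <chi_rho, chi> = (1/|G|) sum_C |C| * chi_rho(C) * conj(chi(C)) with |G| = 5 for each irreducible chi in the table:
  <chi_rho, chi_0> = (1/5)[1*(8)*conj(1) + 1*(2 + 3*exp(-2*I*pi/5) + exp(4*I*pi/5) + 2*exp(2*I*pi/5))*conj(1) + 1*(2 + 3*exp(-4*I*pi/5) + exp(-2*I*pi/5) + 2*exp(4*I*pi/5))*conj(1) + 1*(2 + 2*exp(-4*I*pi/5) + exp(2*I*pi/5) + 3*exp(4*I*pi/5))*conj(1) + 1*(2 + 2*exp(-2*I*pi/5) + exp(-4*I*pi/5) + 3*exp(2*I*pi/5))*conj(1)]
      = (1/5)[(8) + (2 + 3*exp(-2*I*pi/5) + exp(4*I*pi/5) + 2*exp(2*I*pi/5)) + (2 + 3*exp(-4*I*pi/5) + exp(-2*I*pi/5) + 2*exp(4*I*pi/5)) + (2 + 2*exp(-4*I*pi/5) + exp(2*I*pi/5) + 3*exp(4*I*pi/5)) + (2 + 2*exp(-2*I*pi/5) + exp(-4*I*pi/5) + 3*exp(2*I*pi/5))] = 10/5 = 2
  <chi_rho, chi_1> = (1/5)[1*(8)*conj(1) + 1*(2 + 3*exp(-2*I*pi/5) + exp(4*I*pi/5) + 2*exp(2*I*pi/5))*conj(exp(2*I*pi/5)) + 1*(2 + 3*exp(-4*I*pi/5) + exp(-2*I*pi/5) + 2*exp(4*I*pi/5))*conj(exp(4*I*pi/5)) + 1*(2 + 2*exp(-4*I*pi/5) + exp(2*I*pi/5) + 3*exp(4*I*pi/5))*conj(exp(-4*I*pi/5)) + 1*(2 + 2*exp(-2*I*pi/5) + exp(-4*I*pi/5) + 3*exp(2*I*pi/5))*conj(exp(-2*I*pi/5))]
      = (1/5)[(8) + (2 + 2*exp(-2*I*pi/5) + 3*exp(-4*I*pi/5) + exp(2*I*pi/5)) + (2 + 2*exp(-4*I*pi/5) + exp(4*I*pi/5) + 3*exp(2*I*pi/5)) + (2 + 3*exp(-2*I*pi/5) + exp(-4*I*pi/5) + 2*exp(4*I*pi/5)) + (2 + exp(-2*I*pi/5) + 3*exp(4*I*pi/5) + 2*exp(2*I*pi/5))] = 10/5 = 2
  <chi_rho, chi_2> = (1/5)[1*(8)*conj(1) + 1*(2 + 3*exp(-2*I*pi/5) + exp(4*I*pi/5) + 2*exp(2*I*pi/5))*conj(exp(4*I*pi/5)) + 1*(2 + 3*exp(-4*I*pi/5) + exp(-2*I*pi/5) + 2*exp(4*I*pi/5))*conj(exp(-2*I*pi/5)) + 1*(2 + 2*exp(-4*I*pi/5) + exp(2*I*pi/5) + 3*exp(4*I*pi/5))*conj(exp(2*I*pi/5)) + 1*(2 + 2*exp(-2*I*pi/5) + exp(-4*I*pi/5) + 3*exp(2*I*pi/5))*conj(exp(-4*I*pi/5))]
      = (1/5)[(8) + (1 + 2*exp(-2*I*pi/5) + 2*exp(-4*I*pi/5) + 3*exp(4*I*pi/5)) + (1 + 3*exp(-2*I*pi/5) + 2*exp(-4*I*pi/5) + 2*exp(2*I*pi/5)) + (1 + 2*exp(-2*I*pi/5) + 2*exp(4*I*pi/5) + 3*exp(2*I*pi/5)) + (1 + 3*exp(-4*I*pi/5) + 2*exp(4*I*pi/5) + 2*exp(2*I*pi/5))] = 5/5 = 1
  <chi_rho, chi_3> = (1/5)[1*(8)*conj(1) + 1*(2 + 3*exp(-2*I*pi/5) + exp(4*I*pi/5) + 2*exp(2*I*pi/5))*conj(exp(-4*I*pi/5)) + 1*(2 + 3*exp(-4*I*pi/5) + exp(-2*I*pi/5) + 2*exp(4*I*pi/5))*conj(exp(2*I*pi/5)) + 1*(2 + 2*exp(-4*I*pi/5) + exp(2*I*pi/5) + 3*exp(4*I*pi/5))*conj(exp(-2*I*pi/5)) + 1*(2 + 2*exp(-2*I*pi/5) + exp(-4*I*pi/5) + 3*exp(2*I*pi/5))*conj(exp(4*I*pi/5))]
      = (1/5)[(8) + (2*exp(-4*I*pi/5) + exp(-2*I*pi/5) + 2*exp(4*I*pi/5) + 3*exp(2*I*pi/5)) + (2*exp(-2*I*pi/5) + exp(-4*I*pi/5) + 3*exp(4*I*pi/5) + 2*exp(2*I*pi/5)) + (2*exp(-2*I*pi/5) + 3*exp(-4*I*pi/5) + exp(4*I*pi/5) + 2*exp(2*I*pi/5)) + (3*exp(-2*I*pi/5) + 2*exp(-4*I*pi/5) + exp(2*I*pi/5) + 2*exp(4*I*pi/5))] = 0/5 = 0
  <chi_rho, chi_4> = (1/5)[1*(8)*conj(1) + 1*(2 + 3*exp(-2*I*pi/5) + exp(4*I*pi/5) + 2*exp(2*I*pi/5))*conj(exp(-2*I*pi/5)) + 1*(2 + 3*exp(-4*I*pi/5) + exp(-2*I*pi/5) + 2*exp(4*I*pi/5))*conj(exp(-4*I*pi/5)) + 1*(2 + 2*exp(-4*I*pi/5) + exp(2*I*pi/5) + 3*exp(4*I*pi/5))*conj(exp(4*I*pi/5)) + 1*(2 + 2*exp(-2*I*pi/5) + exp(-4*I*pi/5) + 3*exp(2*I*pi/5))*conj(exp(2*I*pi/5))]
      = (1/5)[(8) + (3 + exp(-4*I*pi/5) + 2*exp(4*I*pi/5) + 2*exp(2*I*pi/5)) + (3 + 2*exp(-2*I*pi/5) + exp(2*I*pi/5) + 2*exp(4*I*pi/5)) + (3 + 2*exp(-4*I*pi/5) + exp(-2*I*pi/5) + 2*exp(2*I*pi/5)) + (3 + 2*exp(-2*I*pi/5) + 2*exp(-4*I*pi/5) + exp(4*I*pi/5))] = 15/5 = 3
(Exp terms are combined using exp(i*s)*conj(exp(i*t)) = exp(i*(s-t)), and sums of them are collapsed using the identity that for every m > 1 the m distinct m-th roots of unity sum to 0, e.g. 1 + exp(2*I*pi/3) + exp(-2*I*pi/3) = 0.)
Dimension check: dim(rho) = sum (mult * dim) = 2*1 + 2*1 + 1*1 + 0*1 + 3*1 = 8 = chi_rho(e) = 8.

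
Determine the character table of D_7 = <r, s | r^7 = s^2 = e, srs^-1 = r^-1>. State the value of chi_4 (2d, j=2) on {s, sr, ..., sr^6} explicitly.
Conjugacy classes: {e} of size 1, {r^1, r^6} of size 2, {r^2, r^5} of size 2, {r^3, r^4} of size 2, {s, sr, ..., sr^6} of size 7.
Character table:
  irrep \ class              {e} (size 1)  {r^1, r^6} (size 2)  {r^2, r^5} (size 2)  {r^3, r^4} (size 2)  {s, sr, ..., sr^6} (size 7)
  chi_1 (triv)               1             1                    1                    1                    1                          
  chi_2 (sign: r->1, s->-1)  1             1                    1                    1                    -1                         
  chi_3 (2d, j=1)            2             2*cos(2*pi/7)        -2*cos(3*pi/7)       -2*cos(pi/7)         0                          
  chi_4 (2d, j=2)            2             -2*cos(3*pi/7)       -2*cos(pi/7)         2*cos(2*pi/7)        0                          
  chi_5 (2d, j=3)            2             -2*cos(pi/7)         2*cos(2*pi/7)        -2*cos(3*pi/7)       0                          

Spot check: chi_4 (2d, j=2) on {s, sr, ..., sr^6} = 0.

D_7 has order 2*7 = 14 with 5 conjugacy classes, hence 5 irreducibles. Sum of squared dims 1 + 1 + 4 + 4 + 4 = 14 = |G|. Linear characters come from the abelianisation; the 2-dimensional irreps have character r^k -> 2*cos(2*pi*j*k/7), reflections -> 0.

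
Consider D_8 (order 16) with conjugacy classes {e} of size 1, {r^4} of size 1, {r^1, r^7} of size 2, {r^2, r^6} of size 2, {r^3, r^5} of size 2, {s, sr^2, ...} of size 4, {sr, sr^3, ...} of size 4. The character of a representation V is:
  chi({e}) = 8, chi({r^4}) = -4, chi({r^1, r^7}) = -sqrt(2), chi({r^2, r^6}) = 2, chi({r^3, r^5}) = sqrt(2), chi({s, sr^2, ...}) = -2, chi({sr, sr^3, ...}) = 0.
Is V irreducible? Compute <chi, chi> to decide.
Not irreducible (reducible): <chi, chi> = 7 > 1.

<chi, chi> = (1/|G|) sum_C |C| * |chi(C)|^2 = (1/16)[1*|8|^2 + 1*|-4|^2 + 2*|-sqrt(2)|^2 + 2*|2|^2 + 2*|sqrt(2)|^2 + 4*|-2|^2 + 4*|0|^2]
  = (1/16)[(64) + (16) + (4) + (8) + (4) + (16) + (0)] = 112/16 = 7.
A character is irreducible iff <chi, chi> = 1, so this representation is reducible.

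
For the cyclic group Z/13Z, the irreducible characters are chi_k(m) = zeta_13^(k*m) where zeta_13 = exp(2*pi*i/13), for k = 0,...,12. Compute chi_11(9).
chi_11(9) = zeta_13^99 = exp(-10*I*pi/13)

Reasoning: chi_11(9) = zeta_13^(11*9) = zeta_13^99. Since zeta_13^13 = 1, this equals zeta_13^8 = exp(2*pi*i*8/13) = exp(-10*I*pi/13).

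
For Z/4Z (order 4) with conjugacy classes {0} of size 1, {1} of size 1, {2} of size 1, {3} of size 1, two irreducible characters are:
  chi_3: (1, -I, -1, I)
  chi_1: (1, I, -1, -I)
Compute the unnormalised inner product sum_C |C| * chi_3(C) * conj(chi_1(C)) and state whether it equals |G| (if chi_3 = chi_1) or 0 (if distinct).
Sum = 0; so <chi_3, chi_1> = 0 (distinct irreducibles are orthogonal).

Working: Compute term by term over conjugacy classes (|C| * chi_3(C) * conj(chi_1(C))):
  1*(1)*conj(1) + 1*(-I)*conj(I) + 1*(-1)*conj(-1) + 1*(I)*conj(-I)
  = (1) + (-1) + (1) + (-1)
  = 0.
(Exp terms are combined using exp(i*s)*conj(exp(i*t)) = exp(i*(s-t)), and sums of them are collapsed using the identity that for every m > 1 the m distinct m-th roots of unity sum to 0, e.g. 1 + exp(2*I*pi/3) + exp(-2*I*pi/3) = 0.)
Dividing by |G| = 4 gives 0/4 = 0, matching the row-orthogonality relation <chi_3, chi_1> = [chi_3 = chi_1].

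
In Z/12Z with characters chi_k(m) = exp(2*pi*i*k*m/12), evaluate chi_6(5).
chi_6(5) = zeta_12^30 = -1

Reasoning: chi_6(5) = zeta_12^(6*5) = zeta_12^30. Since zeta_12^12 = 1, this equals zeta_12^6 = exp(2*pi*i*6/12) = -1.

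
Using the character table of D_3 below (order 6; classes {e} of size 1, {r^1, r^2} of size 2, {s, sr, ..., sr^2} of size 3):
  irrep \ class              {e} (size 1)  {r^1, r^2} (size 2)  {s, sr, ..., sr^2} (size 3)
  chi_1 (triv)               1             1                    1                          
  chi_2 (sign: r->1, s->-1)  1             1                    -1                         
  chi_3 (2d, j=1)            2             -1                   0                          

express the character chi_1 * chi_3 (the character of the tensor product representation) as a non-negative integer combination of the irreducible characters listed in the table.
chi_1 tensor chi_3 = chi_3 (all other irreducibles have multiplicity 0).

Justification: The character of a tensor product is the pointwise product (chi_1 * chi_3)(C) = chi_1(C) * chi_3(C):
  {e}: (1)*(2), {r^1, r^2}: (1)*(-1), {s, sr, ..., sr^2}: (1)*(0)
so (chi_1 * chi_3) takes values
  {e} -> 2, {r^1, r^2} -> -1, {s, sr, ..., sr^2} -> 0.
Now take the inner product of this character with each irreducible chi from the table, <chi_1*chi_3, chi> = (1/6) sum_C |C| (chi_1*chi_3)(C) conj(chi(C)):
  <chi_1*chi_3, chi_1> = (1/6)[1*(2)*conj(1) + 2*(-1)*conj(1) + 3*(0)*conj(1)]
      = (1/6)[(2) + (-2) + (0)] = 0/6 = 0
  <chi_1*chi_3, chi_2> = (1/6)[1*(2)*conj(1) + 2*(-1)*conj(1) + 3*(0)*conj(-1)]
      = (1/6)[(2) + (-2) + (0)] = 0/6 = 0
  <chi_1*chi_3, chi_3> = (1/6)[1*(2)*conj(2) + 2*(-1)*conj(-1) + 3*(0)*conj(0)]
      = (1/6)[(4) + (2) + (0)] = 6/6 = 1
Hence the multiplicities are chi_3: 1. Dimension check: dim(chi_1)*dim(chi_3) = 1*2 = 2 and sum (mult * dim) = 1*2 = 2.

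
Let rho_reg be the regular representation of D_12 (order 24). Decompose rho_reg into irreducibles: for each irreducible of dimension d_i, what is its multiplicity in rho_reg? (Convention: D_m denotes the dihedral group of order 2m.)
Each irreducible V_i of dimension d_i appears with multiplicity d_i, i.e. rho_reg = (direct sum over all irreducibles V_i) d_i V_i. The irreducible dimensions for D_12 are 1, 1, 1, 1, 2, 2, 2, 2, 2: 4 irreducibles of dimension 1, each with multiplicity 1; 5 irreducibles of dimension 2, each with multiplicity 2. Total dimension 4*1*1 + 5*2*2 = 24 = |G|.

Why: General theorem: in the regular representation of a finite group G, each irreducible appears with multiplicity equal to its dimension. Check: dim(rho_reg) = sum d_i^2 = 1 + 1 + 1 + 1 + 4 + 4 + 4 + 4 + 4 = 24 = |G|.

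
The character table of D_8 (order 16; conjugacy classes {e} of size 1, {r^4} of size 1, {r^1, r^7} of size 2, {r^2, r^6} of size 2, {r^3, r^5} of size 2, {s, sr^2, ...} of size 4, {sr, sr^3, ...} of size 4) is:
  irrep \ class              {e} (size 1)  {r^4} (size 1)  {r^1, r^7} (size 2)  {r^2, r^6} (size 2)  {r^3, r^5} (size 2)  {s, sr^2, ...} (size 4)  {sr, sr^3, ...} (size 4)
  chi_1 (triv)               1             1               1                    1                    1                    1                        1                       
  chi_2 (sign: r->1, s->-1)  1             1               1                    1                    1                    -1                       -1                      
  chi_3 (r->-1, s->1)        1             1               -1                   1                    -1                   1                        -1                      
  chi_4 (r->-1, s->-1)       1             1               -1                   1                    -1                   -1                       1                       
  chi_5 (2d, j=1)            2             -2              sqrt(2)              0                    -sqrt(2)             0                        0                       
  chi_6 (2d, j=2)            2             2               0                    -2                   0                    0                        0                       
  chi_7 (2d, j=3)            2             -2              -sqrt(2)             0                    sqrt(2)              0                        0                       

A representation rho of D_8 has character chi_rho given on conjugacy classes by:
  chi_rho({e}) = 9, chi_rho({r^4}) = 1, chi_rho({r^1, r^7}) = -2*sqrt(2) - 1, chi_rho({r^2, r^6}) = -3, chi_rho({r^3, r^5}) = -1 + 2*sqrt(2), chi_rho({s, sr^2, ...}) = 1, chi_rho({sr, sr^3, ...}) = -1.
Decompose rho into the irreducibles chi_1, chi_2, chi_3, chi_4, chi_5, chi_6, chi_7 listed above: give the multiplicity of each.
Multiplicities: chi_1: 0, chi_2: 0, chi_3: 1, chi_4: 0, chi_5: 0, chi_6: 2, chi_7: 2.

Use <chi_rho, chi> = (1/|G|) sum_C |C| * chi_rho(C) * conj(chi(C)) with |G| = 16 for each irreducible chi in the table:
  <chi_rho, chi_1> = (1/16)[1*(9)*conj(1) + 1*(1)*conj(1) + 2*(-2*sqrt(2) - 1)*conj(1) + 2*(-3)*conj(1) + 2*(-1 + 2*sqrt(2))*conj(1) + 4*(1)*conj(1) + 4*(-1)*conj(1)]
      = (1/16)[(9) + (1) + (-4*sqrt(2) - 2) + (-6) + (-2 + 4*sqrt(2)) + (4) + (-4)] = 0/16 = 0
  <chi_rho, chi_2> = (1/16)[1*(9)*conj(1) + 1*(1)*conj(1) + 2*(-2*sqrt(2) - 1)*conj(1) + 2*(-3)*conj(1) + 2*(-1 + 2*sqrt(2))*conj(1) + 4*(1)*conj(-1) + 4*(-1)*conj(-1)]
      = (1/16)[(9) + (1) + (-4*sqrt(2) - 2) + (-6) + (-2 + 4*sqrt(2)) + (-4) + (4)] = 0/16 = 0
  <chi_rho, chi_3> = (1/16)[1*(9)*conj(1) + 1*(1)*conj(1) + 2*(-2*sqrt(2) - 1)*conj(-1) + 2*(-3)*conj(1) + 2*(-1 + 2*sqrt(2))*conj(-1) + 4*(1)*conj(1) + 4*(-1)*conj(-1)]
      = (1/16)[(9) + (1) + (2 + 4*sqrt(2)) + (-6) + (2 - 4*sqrt(2)) + (4) + (4)] = 16/16 = 1
  <chi_rho, chi_4> = (1/16)[1*(9)*conj(1) + 1*(1)*conj(1) + 2*(-2*sqrt(2) - 1)*conj(-1) + 2*(-3)*conj(1) + 2*(-1 + 2*sqrt(2))*conj(-1) + 4*(1)*conj(-1) + 4*(-1)*conj(1)]
      = (1/16)[(9) + (1) + (2 + 4*sqrt(2)) + (-6) + (2 - 4*sqrt(2)) + (-4) + (-4)] = 0/16 = 0
  <chi_rho, chi_5> = (1/16)[1*(9)*conj(2) + 1*(1)*conj(-2) + 2*(-2*sqrt(2) - 1)*conj(sqrt(2)) + 2*(-3)*conj(0) + 2*(-1 + 2*sqrt(2))*conj(-sqrt(2)) + 4*(1)*conj(0) + 4*(-1)*conj(0)]
      = (1/16)[(18) + (-2) + (-8 - 2*sqrt(2)) + (0) + (-8 + 2*sqrt(2)) + (0) + (0)] = 0/16 = 0
  <chi_rho, chi_6> = (1/16)[1*(9)*conj(2) + 1*(1)*conj(2) + 2*(-2*sqrt(2) - 1)*conj(0) + 2*(-3)*conj(-2) + 2*(-1 + 2*sqrt(2))*conj(0) + 4*(1)*conj(0) + 4*(-1)*conj(0)]
      = (1/16)[(18) + (2) + (0) + (12) + (0) + (0) + (0)] = 32/16 = 2
  <chi_rho, chi_7> = (1/16)[1*(9)*conj(2) + 1*(1)*conj(-2) + 2*(-2*sqrt(2) - 1)*conj(-sqrt(2)) + 2*(-3)*conj(0) + 2*(-1 + 2*sqrt(2))*conj(sqrt(2)) + 4*(1)*conj(0) + 4*(-1)*conj(0)]
      = (1/16)[(18) + (-2) + (2*sqrt(2) + 8) + (0) + (8 - 2*sqrt(2)) + (0) + (0)] = 32/16 = 2
Dimension check: dim(rho) = sum (mult * dim) = 0*1 + 0*1 + 1*1 + 0*1 + 0*2 + 2*2 + 2*2 = 9 = chi_rho(e) = 9.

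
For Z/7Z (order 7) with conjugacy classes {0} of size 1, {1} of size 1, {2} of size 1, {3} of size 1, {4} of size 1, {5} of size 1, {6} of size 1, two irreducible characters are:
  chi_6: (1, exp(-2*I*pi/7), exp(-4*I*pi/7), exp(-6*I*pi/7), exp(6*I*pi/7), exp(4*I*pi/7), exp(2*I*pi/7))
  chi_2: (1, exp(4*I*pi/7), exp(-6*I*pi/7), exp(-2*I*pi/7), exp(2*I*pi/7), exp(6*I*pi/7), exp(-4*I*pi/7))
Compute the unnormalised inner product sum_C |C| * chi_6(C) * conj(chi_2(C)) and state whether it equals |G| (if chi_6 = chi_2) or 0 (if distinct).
Sum = 0; so <chi_6, chi_2> = 0 (distinct irreducibles are orthogonal).

Justification: Compute term by term over conjugacy classes (|C| * chi_6(C) * conj(chi_2(C))):
  1*(1)*conj(1) + 1*(exp(-2*I*pi/7))*conj(exp(4*I*pi/7)) + 1*(exp(-4*I*pi/7))*conj(exp(-6*I*pi/7)) + 1*(exp(-6*I*pi/7))*conj(exp(-2*I*pi/7)) + 1*(exp(6*I*pi/7))*conj(exp(2*I*pi/7)) + 1*(exp(4*I*pi/7))*conj(exp(6*I*pi/7)) + 1*(exp(2*I*pi/7))*conj(exp(-4*I*pi/7))
  = (1) + (exp(-6*I*pi/7)) + (exp(2*I*pi/7)) + (exp(-4*I*pi/7)) + (exp(4*I*pi/7)) + (exp(-2*I*pi/7)) + (exp(6*I*pi/7))
  = 0.
(Exp terms are combined using exp(i*s)*conj(exp(i*t)) = exp(i*(s-t)), and sums of them are collapsed using the identity that for every m > 1 the m distinct m-th roots of unity sum to 0, e.g. 1 + exp(2*I*pi/3) + exp(-2*I*pi/3) = 0.)
Dividing by |G| = 7 gives 0/7 = 0, matching the row-orthogonality relation <chi_6, chi_2> = [chi_6 = chi_2].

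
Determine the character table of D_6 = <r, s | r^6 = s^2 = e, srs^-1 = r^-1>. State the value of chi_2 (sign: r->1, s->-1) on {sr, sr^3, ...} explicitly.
Conjugacy classes: {e} of size 1, {r^3} of size 1, {r^1, r^5} of size 2, {r^2, r^4} of size 2, {s, sr^2, ...} of size 3, {sr, sr^3, ...} of size 3.
Character table:
  irrep \ class              {e} (size 1)  {r^3} (size 1)  {r^1, r^5} (size 2)  {r^2, r^4} (size 2)  {s, sr^2, ...} (size 3)  {sr, sr^3, ...} (size 3)
  chi_1 (triv)               1             1               1                    1                    1                        1                       
  chi_2 (sign: r->1, s->-1)  1             1               1                    1                    -1                       -1                      
  chi_3 (r->-1, s->1)        1             -1              -1                   1                    1                        -1                      
  chi_4 (r->-1, s->-1)       1             -1              -1                   1                    -1                       1                       
  chi_5 (2d, j=1)            2             -2              1                    -1                   0                        0                       
  chi_6 (2d, j=2)            2             2               -1                   -1                   0                        0                       

Spot check: chi_2 (sign: r->1, s->-1) on {sr, sr^3, ...} = -1.

D_6 has order 2*6 = 12 with 6 conjugacy classes, hence 6 irreducibles. Sum of squared dims 1 + 1 + 1 + 1 + 4 + 4 = 12 = |G|. Linear characters come from the abelianisation; the 2-dimensional irreps have character r^k -> 2*cos(2*pi*j*k/6), reflections -> 0.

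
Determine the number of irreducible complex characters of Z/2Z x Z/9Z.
18

Justification: The number of irreducible complex representations of a finite group equals its number of conjugacy classes. Z/2Z x Z/9Z is abelian of order 18, so every element is its own conjugacy class: 18 classes, so Z/2Z x Z/9Z (order 18) has exactly 18 irreducible complex representations.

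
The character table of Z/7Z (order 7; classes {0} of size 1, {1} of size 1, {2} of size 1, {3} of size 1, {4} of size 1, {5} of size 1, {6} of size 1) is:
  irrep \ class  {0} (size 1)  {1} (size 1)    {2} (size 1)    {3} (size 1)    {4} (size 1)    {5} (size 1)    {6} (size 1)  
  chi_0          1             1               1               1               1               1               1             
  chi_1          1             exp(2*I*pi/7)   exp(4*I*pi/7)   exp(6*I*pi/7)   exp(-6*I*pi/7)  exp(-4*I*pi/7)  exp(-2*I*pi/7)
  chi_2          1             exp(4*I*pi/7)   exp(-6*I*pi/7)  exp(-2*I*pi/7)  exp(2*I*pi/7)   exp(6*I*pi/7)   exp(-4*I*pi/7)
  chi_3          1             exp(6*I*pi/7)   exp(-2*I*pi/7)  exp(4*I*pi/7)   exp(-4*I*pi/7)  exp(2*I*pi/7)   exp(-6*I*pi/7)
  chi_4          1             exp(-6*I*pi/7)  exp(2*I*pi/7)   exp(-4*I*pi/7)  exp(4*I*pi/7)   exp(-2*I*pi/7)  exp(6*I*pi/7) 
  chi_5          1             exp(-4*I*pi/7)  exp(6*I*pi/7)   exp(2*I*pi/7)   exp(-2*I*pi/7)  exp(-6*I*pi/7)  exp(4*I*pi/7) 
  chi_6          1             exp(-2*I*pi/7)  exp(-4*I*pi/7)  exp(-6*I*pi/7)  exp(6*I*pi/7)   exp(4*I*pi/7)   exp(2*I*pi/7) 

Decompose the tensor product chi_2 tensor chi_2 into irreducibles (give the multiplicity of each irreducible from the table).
chi_2 tensor chi_2 = chi_4 (all other irreducibles have multiplicity 0).

The character of a tensor product is the pointwise product (chi_2 * chi_2)(C) = chi_2(C) * chi_2(C):
  {0}: (1)*(1), {1}: (exp(4*I*pi/7))*(exp(4*I*pi/7)), {2}: (exp(-6*I*pi/7))*(exp(-6*I*pi/7)), {3}: (exp(-2*I*pi/7))*(exp(-2*I*pi/7)), {4}: (exp(2*I*pi/7))*(exp(2*I*pi/7)), {5}: (exp(6*I*pi/7))*(exp(6*I*pi/7)), {6}: (exp(-4*I*pi/7))*(exp(-4*I*pi/7))
so (chi_2 * chi_2) takes values
  {0} -> 1, {1} -> exp(-6*I*pi/7), {2} -> exp(2*I*pi/7), {3} -> exp(-4*I*pi/7), {4} -> exp(4*I*pi/7), {5} -> exp(-2*I*pi/7), {6} -> exp(6*I*pi/7).
Now take the inner product of this character with each irreducible chi from the table, <chi_2*chi_2, chi> = (1/7) sum_C |C| (chi_2*chi_2)(C) conj(chi(C)):
  <chi_2*chi_2, chi_0> = (1/7)[1*(1)*conj(1) + 1*(exp(-6*I*pi/7))*conj(1) + 1*(exp(2*I*pi/7))*conj(1) + 1*(exp(-4*I*pi/7))*conj(1) + 1*(exp(4*I*pi/7))*conj(1) + 1*(exp(-2*I*pi/7))*conj(1) + 1*(exp(6*I*pi/7))*conj(1)]
      = (1/7)[(1) + (exp(-6*I*pi/7)) + (exp(2*I*pi/7)) + (exp(-4*I*pi/7)) + (exp(4*I*pi/7)) + (exp(-2*I*pi/7)) + (exp(6*I*pi/7))] = 0/7 = 0
  <chi_2*chi_2, chi_1> = (1/7)[1*(1)*conj(1) + 1*(exp(-6*I*pi/7))*conj(exp(2*I*pi/7)) + 1*(exp(2*I*pi/7))*conj(exp(4*I*pi/7)) + 1*(exp(-4*I*pi/7))*conj(exp(6*I*pi/7)) + 1*(exp(4*I*pi/7))*conj(exp(-6*I*pi/7)) + 1*(exp(-2*I*pi/7))*conj(exp(-4*I*pi/7)) + 1*(exp(6*I*pi/7))*conj(exp(-2*I*pi/7))]
      = (1/7)[(1) + (exp(6*I*pi/7)) + (exp(-2*I*pi/7)) + (exp(4*I*pi/7)) + (exp(-4*I*pi/7)) + (exp(2*I*pi/7)) + (exp(-6*I*pi/7))] = 0/7 = 0
  <chi_2*chi_2, chi_2> = (1/7)[1*(1)*conj(1) + 1*(exp(-6*I*pi/7))*conj(exp(4*I*pi/7)) + 1*(exp(2*I*pi/7))*conj(exp(-6*I*pi/7)) + 1*(exp(-4*I*pi/7))*conj(exp(-2*I*pi/7)) + 1*(exp(4*I*pi/7))*conj(exp(2*I*pi/7)) + 1*(exp(-2*I*pi/7))*conj(exp(6*I*pi/7)) + 1*(exp(6*I*pi/7))*conj(exp(-4*I*pi/7))]
      = (1/7)[(1) + (exp(4*I*pi/7)) + (exp(-6*I*pi/7)) + (exp(-2*I*pi/7)) + (exp(2*I*pi/7)) + (exp(6*I*pi/7)) + (exp(-4*I*pi/7))] = 0/7 = 0
  <chi_2*chi_2, chi_3> = (1/7)[1*(1)*conj(1) + 1*(exp(-6*I*pi/7))*conj(exp(6*I*pi/7)) + 1*(exp(2*I*pi/7))*conj(exp(-2*I*pi/7)) + 1*(exp(-4*I*pi/7))*conj(exp(4*I*pi/7)) + 1*(exp(4*I*pi/7))*conj(exp(-4*I*pi/7)) + 1*(exp(-2*I*pi/7))*conj(exp(2*I*pi/7)) + 1*(exp(6*I*pi/7))*conj(exp(-6*I*pi/7))]
      = (1/7)[(1) + (exp(2*I*pi/7)) + (exp(4*I*pi/7)) + (exp(6*I*pi/7)) + (exp(-6*I*pi/7)) + (exp(-4*I*pi/7)) + (exp(-2*I*pi/7))] = 0/7 = 0
  <chi_2*chi_2, chi_4> = (1/7)[1*(1)*conj(1) + 1*(exp(-6*I*pi/7))*conj(exp(-6*I*pi/7)) + 1*(exp(2*I*pi/7))*conj(exp(2*I*pi/7)) + 1*(exp(-4*I*pi/7))*conj(exp(-4*I*pi/7)) + 1*(exp(4*I*pi/7))*conj(exp(4*I*pi/7)) + 1*(exp(-2*I*pi/7))*conj(exp(-2*I*pi/7)) + 1*(exp(6*I*pi/7))*conj(exp(6*I*pi/7))]
      = (1/7)[(1) + (1) + (1) + (1) + (1) + (1) + (1)] = 7/7 = 1
  <chi_2*chi_2, chi_5> = (1/7)[1*(1)*conj(1) + 1*(exp(-6*I*pi/7))*conj(exp(-4*I*pi/7)) + 1*(exp(2*I*pi/7))*conj(exp(6*I*pi/7)) + 1*(exp(-4*I*pi/7))*conj(exp(2*I*pi/7)) + 1*(exp(4*I*pi/7))*conj(exp(-2*I*pi/7)) + 1*(exp(-2*I*pi/7))*conj(exp(-6*I*pi/7)) + 1*(exp(6*I*pi/7))*conj(exp(4*I*pi/7))]
      = (1/7)[(1) + (exp(-2*I*pi/7)) + (exp(-4*I*pi/7)) + (exp(-6*I*pi/7)) + (exp(6*I*pi/7)) + (exp(4*I*pi/7)) + (exp(2*I*pi/7))] = 0/7 = 0
  <chi_2*chi_2, chi_6> = (1/7)[1*(1)*conj(1) + 1*(exp(-6*I*pi/7))*conj(exp(-2*I*pi/7)) + 1*(exp(2*I*pi/7))*conj(exp(-4*I*pi/7)) + 1*(exp(-4*I*pi/7))*conj(exp(-6*I*pi/7)) + 1*(exp(4*I*pi/7))*conj(exp(6*I*pi/7)) + 1*(exp(-2*I*pi/7))*conj(exp(4*I*pi/7)) + 1*(exp(6*I*pi/7))*conj(exp(2*I*pi/7))]
      = (1/7)[(1) + (exp(-4*I*pi/7)) + (exp(6*I*pi/7)) + (exp(2*I*pi/7)) + (exp(-2*I*pi/7)) + (exp(-6*I*pi/7)) + (exp(4*I*pi/7))] = 0/7 = 0
(Exp terms are combined using exp(i*s)*conj(exp(i*t)) = exp(i*(s-t)), and sums of them are collapsed using the identity that for every m > 1 the m distinct m-th roots of unity sum to 0, e.g. 1 + exp(2*I*pi/3) + exp(-2*I*pi/3) = 0.)
Hence the multiplicities are chi_4: 1. Dimension check: dim(chi_2)*dim(chi_2) = 1*1 = 1 and sum (mult * dim) = 1*1 = 1.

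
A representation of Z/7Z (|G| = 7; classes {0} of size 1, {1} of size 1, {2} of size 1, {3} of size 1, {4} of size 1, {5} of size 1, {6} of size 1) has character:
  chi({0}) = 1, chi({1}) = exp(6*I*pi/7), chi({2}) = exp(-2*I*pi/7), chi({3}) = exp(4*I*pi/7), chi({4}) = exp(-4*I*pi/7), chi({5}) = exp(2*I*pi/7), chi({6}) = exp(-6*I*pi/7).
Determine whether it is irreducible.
Irreducible: <chi, chi> = 1.

<chi, chi> = (1/|G|) sum_C |C| * |chi(C)|^2 = (1/7)[1*|1|^2 + 1*|exp(6*I*pi/7)|^2 + 1*|exp(-2*I*pi/7)|^2 + 1*|exp(4*I*pi/7)|^2 + 1*|exp(-4*I*pi/7)|^2 + 1*|exp(2*I*pi/7)|^2 + 1*|exp(-6*I*pi/7)|^2]
  = (1/7)[(1) + (1) + (1) + (1) + (1) + (1) + (1)] = 7/7 = 1.
(Exp terms are combined using exp(i*s)*conj(exp(i*t)) = exp(i*(s-t)), and sums of them are collapsed using the identity that for every m > 1 the m distinct m-th roots of unity sum to 0, e.g. 1 + exp(2*I*pi/3) + exp(-2*I*pi/3) = 0.)
A character is irreducible iff <chi, chi> = 1, so this representation is irreducible.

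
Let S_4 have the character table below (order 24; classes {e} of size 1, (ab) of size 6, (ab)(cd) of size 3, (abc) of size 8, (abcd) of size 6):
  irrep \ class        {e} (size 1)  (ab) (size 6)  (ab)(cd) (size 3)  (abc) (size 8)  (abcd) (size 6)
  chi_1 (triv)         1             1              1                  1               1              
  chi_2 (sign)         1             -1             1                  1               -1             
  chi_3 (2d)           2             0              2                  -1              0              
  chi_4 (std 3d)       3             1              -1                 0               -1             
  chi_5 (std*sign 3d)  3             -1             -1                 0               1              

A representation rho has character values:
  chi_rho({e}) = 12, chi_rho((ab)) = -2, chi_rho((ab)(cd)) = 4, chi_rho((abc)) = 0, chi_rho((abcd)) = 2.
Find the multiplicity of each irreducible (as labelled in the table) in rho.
Multiplicities: chi_1: 1, chi_2: 1, chi_3: 2, chi_4: 0, chi_5: 2.

Reasoning: Use <chi_rho, chi> = (1/|G|) sum_C |C| * chi_rho(C) * conj(chi(C)) with |G| = 24 for each irreducible chi in the table:
  <chi_rho, chi_1> = (1/24)[1*(12)*conj(1) + 6*(-2)*conj(1) + 3*(4)*conj(1) + 8*(0)*conj(1) + 6*(2)*conj(1)]
      = (1/24)[(12) + (-12) + (12) + (0) + (12)] = 24/24 = 1
  <chi_rho, chi_2> = (1/24)[1*(12)*conj(1) + 6*(-2)*conj(-1) + 3*(4)*conj(1) + 8*(0)*conj(1) + 6*(2)*conj(-1)]
      = (1/24)[(12) + (12) + (12) + (0) + (-12)] = 24/24 = 1
  <chi_rho, chi_3> = (1/24)[1*(12)*conj(2) + 6*(-2)*conj(0) + 3*(4)*conj(2) + 8*(0)*conj(-1) + 6*(2)*conj(0)]
      = (1/24)[(24) + (0) + (24) + (0) + (0)] = 48/24 = 2
  <chi_rho, chi_4> = (1/24)[1*(12)*conj(3) + 6*(-2)*conj(1) + 3*(4)*conj(-1) + 8*(0)*conj(0) + 6*(2)*conj(-1)]
      = (1/24)[(36) + (-12) + (-12) + (0) + (-12)] = 0/24 = 0
  <chi_rho, chi_5> = (1/24)[1*(12)*conj(3) + 6*(-2)*conj(-1) + 3*(4)*conj(-1) + 8*(0)*conj(0) + 6*(2)*conj(1)]
      = (1/24)[(36) + (12) + (-12) + (0) + (12)] = 48/24 = 2
Dimension check: dim(rho) = sum (mult * dim) = 1*1 + 1*1 + 2*2 + 0*3 + 2*3 = 12 = chi_rho(e) = 12.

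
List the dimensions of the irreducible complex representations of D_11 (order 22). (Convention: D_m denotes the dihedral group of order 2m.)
Dimensions: 1, 1, 2, 2, 2, 2, 2

Details: There are 7 irreducibles (= number of conjugacy classes). Their dimensions d_i satisfy sum d_i^2 = |G| = 22: 1 + 1 + 4 + 4 + 4 + 4 + 4 = 22.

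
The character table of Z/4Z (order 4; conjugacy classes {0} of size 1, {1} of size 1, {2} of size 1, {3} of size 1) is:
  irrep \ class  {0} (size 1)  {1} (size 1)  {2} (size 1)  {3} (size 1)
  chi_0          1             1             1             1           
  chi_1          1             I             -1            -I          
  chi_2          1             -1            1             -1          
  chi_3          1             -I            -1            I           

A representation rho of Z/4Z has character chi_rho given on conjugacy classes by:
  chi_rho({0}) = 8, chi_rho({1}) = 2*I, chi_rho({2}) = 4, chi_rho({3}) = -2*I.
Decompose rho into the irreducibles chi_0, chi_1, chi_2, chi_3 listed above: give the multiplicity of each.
Multiplicities: chi_0: 3, chi_1: 2, chi_2: 3, chi_3: 0.

Working: Use <chi_rho, chi> = (1/|G|) sum_C |C| * chi_rho(C) * conj(chi(C)) with |G| = 4 for each irreducible chi in the table:
  <chi_rho, chi_0> = (1/4)[1*(8)*conj(1) + 1*(2*I)*conj(1) + 1*(4)*conj(1) + 1*(-2*I)*conj(1)]
      = (1/4)[(8) + (2*I) + (4) + (-2*I)] = 12/4 = 3
  <chi_rho, chi_1> = (1/4)[1*(8)*conj(1) + 1*(2*I)*conj(I) + 1*(4)*conj(-1) + 1*(-2*I)*conj(-I)]
      = (1/4)[(8) + (2) + (-4) + (2)] = 8/4 = 2
  <chi_rho, chi_2> = (1/4)[1*(8)*conj(1) + 1*(2*I)*conj(-1) + 1*(4)*conj(1) + 1*(-2*I)*conj(-1)]
      = (1/4)[(8) + (-2*I) + (4) + (2*I)] = 12/4 = 3
  <chi_rho, chi_3> = (1/4)[1*(8)*conj(1) + 1*(2*I)*conj(-I) + 1*(4)*conj(-1) + 1*(-2*I)*conj(I)]
      = (1/4)[(8) + (-2) + (-4) + (-2)] = 0/4 = 0
(Exp terms are combined using exp(i*s)*conj(exp(i*t)) = exp(i*(s-t)), and sums of them are collapsed using the identity that for every m > 1 the m distinct m-th roots of unity sum to 0, e.g. 1 + exp(2*I*pi/3) + exp(-2*I*pi/3) = 0.)
Dimension check: dim(rho) = sum (mult * dim) = 3*1 + 2*1 + 3*1 + 0*1 = 8 = chi_rho(e) = 8.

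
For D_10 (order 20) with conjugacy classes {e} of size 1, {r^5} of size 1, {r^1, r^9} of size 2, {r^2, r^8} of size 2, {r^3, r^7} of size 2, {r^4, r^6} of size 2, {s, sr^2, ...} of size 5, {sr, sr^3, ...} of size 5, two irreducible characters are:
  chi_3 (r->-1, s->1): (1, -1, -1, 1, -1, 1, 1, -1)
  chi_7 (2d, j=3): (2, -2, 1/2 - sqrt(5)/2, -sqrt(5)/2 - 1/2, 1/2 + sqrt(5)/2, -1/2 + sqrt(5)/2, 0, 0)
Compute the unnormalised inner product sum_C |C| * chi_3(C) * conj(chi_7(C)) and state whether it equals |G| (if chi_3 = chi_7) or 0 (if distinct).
Sum = 0; so <chi_3, chi_7> = 0 (distinct irreducibles are orthogonal).

Proof sketch: Compute term by term over conjugacy classes (|C| * chi_3(C) * conj(chi_7(C))):
  1*(1)*conj(2) + 1*(-1)*conj(-2) + 2*(-1)*conj(1/2 - sqrt(5)/2) + 2*(1)*conj(-sqrt(5)/2 - 1/2) + 2*(-1)*conj(1/2 + sqrt(5)/2) + 2*(1)*conj(-1/2 + sqrt(5)/2) + 5*(1)*conj(0) + 5*(-1)*conj(0)
  = (2) + (2) + (-1 + sqrt(5)) + (-sqrt(5) - 1) + (-sqrt(5) - 1) + (-1 + sqrt(5)) + (0) + (0)
  = 0.
Dividing by |G| = 20 gives 0/20 = 0, matching the row-orthogonality relation <chi_3, chi_7> = [chi_3 = chi_7].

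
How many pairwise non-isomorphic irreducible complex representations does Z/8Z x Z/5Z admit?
40

Derivation: The number of irreducible complex representations of a finite group equals its number of conjugacy classes. Z/8Z x Z/5Z is abelian of order 40, so every element is its own conjugacy class: 40 classes, so Z/8Z x Z/5Z (order 40) has exactly 40 irreducible complex representations.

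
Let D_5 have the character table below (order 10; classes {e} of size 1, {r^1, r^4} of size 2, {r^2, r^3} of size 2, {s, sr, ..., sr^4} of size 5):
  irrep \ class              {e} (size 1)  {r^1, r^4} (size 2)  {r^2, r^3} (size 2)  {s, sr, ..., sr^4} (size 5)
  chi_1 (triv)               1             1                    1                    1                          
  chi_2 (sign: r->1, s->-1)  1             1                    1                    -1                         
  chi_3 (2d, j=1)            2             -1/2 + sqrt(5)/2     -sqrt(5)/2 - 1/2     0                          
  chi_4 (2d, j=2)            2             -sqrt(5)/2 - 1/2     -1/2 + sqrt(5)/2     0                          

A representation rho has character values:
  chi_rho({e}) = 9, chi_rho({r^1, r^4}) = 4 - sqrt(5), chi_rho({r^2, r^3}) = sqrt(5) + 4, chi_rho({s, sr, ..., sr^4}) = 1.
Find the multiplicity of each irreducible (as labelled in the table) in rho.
Multiplicities: chi_1: 3, chi_2: 2, chi_3: 0, chi_4: 2.

Argument: Use <chi_rho, chi> = (1/|G|) sum_C |C| * chi_rho(C) * conj(chi(C)) with |G| = 10 for each irreducible chi in the table:
  <chi_rho, chi_1> = (1/10)[1*(9)*conj(1) + 2*(4 - sqrt(5))*conj(1) + 2*(sqrt(5) + 4)*conj(1) + 5*(1)*conj(1)]
      = (1/10)[(9) + (8 - 2*sqrt(5)) + (2*sqrt(5) + 8) + (5)] = 30/10 = 3
  <chi_rho, chi_2> = (1/10)[1*(9)*conj(1) + 2*(4 - sqrt(5))*conj(1) + 2*(sqrt(5) + 4)*conj(1) + 5*(1)*conj(-1)]
      = (1/10)[(9) + (8 - 2*sqrt(5)) + (2*sqrt(5) + 8) + (-5)] = 20/10 = 2
  <chi_rho, chi_3> = (1/10)[1*(9)*conj(2) + 2*(4 - sqrt(5))*conj(-1/2 + sqrt(5)/2) + 2*(sqrt(5) + 4)*conj(-sqrt(5)/2 - 1/2) + 5*(1)*conj(0)]
      = (1/10)[(18) + (-9 + 5*sqrt(5)) + (-5*sqrt(5) - 9) + (0)] = 0/10 = 0
  <chi_rho, chi_4> = (1/10)[1*(9)*conj(2) + 2*(4 - sqrt(5))*conj(-sqrt(5)/2 - 1/2) + 2*(sqrt(5) + 4)*conj(-1/2 + sqrt(5)/2) + 5*(1)*conj(0)]
      = (1/10)[(18) + (1 - 3*sqrt(5)) + (1 + 3*sqrt(5)) + (0)] = 20/10 = 2
Dimension check: dim(rho) = sum (mult * dim) = 3*1 + 2*1 + 0*2 + 2*2 = 9 = chi_rho(e) = 9.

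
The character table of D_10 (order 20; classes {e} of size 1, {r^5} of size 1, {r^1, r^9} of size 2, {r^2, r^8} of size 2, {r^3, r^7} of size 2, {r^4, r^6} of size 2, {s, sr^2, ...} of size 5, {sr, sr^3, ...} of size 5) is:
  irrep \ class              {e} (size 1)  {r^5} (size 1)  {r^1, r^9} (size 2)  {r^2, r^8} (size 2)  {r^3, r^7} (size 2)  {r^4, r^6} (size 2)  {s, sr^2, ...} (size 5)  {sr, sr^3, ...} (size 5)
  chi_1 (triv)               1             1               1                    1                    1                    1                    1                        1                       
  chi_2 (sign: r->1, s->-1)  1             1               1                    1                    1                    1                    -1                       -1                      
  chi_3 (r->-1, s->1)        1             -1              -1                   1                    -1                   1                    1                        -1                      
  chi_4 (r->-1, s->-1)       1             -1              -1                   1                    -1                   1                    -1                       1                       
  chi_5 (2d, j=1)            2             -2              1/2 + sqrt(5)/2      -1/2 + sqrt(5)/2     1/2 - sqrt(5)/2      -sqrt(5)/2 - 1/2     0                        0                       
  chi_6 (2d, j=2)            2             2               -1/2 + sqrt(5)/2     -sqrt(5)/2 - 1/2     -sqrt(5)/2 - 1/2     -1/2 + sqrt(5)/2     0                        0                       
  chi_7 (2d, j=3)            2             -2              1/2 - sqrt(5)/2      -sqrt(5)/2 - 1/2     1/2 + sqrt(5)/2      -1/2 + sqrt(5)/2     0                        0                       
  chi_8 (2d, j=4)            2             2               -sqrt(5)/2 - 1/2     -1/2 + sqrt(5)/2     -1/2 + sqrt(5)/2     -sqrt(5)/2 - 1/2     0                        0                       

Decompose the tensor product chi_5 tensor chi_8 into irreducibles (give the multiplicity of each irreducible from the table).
chi_5 tensor chi_8 = chi_3 + chi_4 + chi_7 (all other irreducibles have multiplicity 0).

Why: The character of a tensor product is the pointwise product (chi_5 * chi_8)(C) = chi_5(C) * chi_8(C):
  {e}: (2)*(2), {r^5}: (-2)*(2), {r^1, r^9}: (1/2 + sqrt(5)/2)*(-sqrt(5)/2 - 1/2), {r^2, r^8}: (-1/2 + sqrt(5)/2)*(-1/2 + sqrt(5)/2), {r^3, r^7}: (1/2 - sqrt(5)/2)*(-1/2 + sqrt(5)/2), {r^4, r^6}: (-sqrt(5)/2 - 1/2)*(-sqrt(5)/2 - 1/2), {s, sr^2, ...}: (0)*(0), {sr, sr^3, ...}: (0)*(0)
so (chi_5 * chi_8) takes values
  {e} -> 4, {r^5} -> -4, {r^1, r^9} -> -3/2 - sqrt(5)/2, {r^2, r^8} -> 3/2 - sqrt(5)/2, {r^3, r^7} -> -3/2 + sqrt(5)/2, {r^4, r^6} -> sqrt(5)/2 + 3/2, {s, sr^2, ...} -> 0, {sr, sr^3, ...} -> 0.
Now take the inner product of this character with each irreducible chi from the table, <chi_5*chi_8, chi> = (1/20) sum_C |C| (chi_5*chi_8)(C) conj(chi(C)):
  <chi_5*chi_8, chi_1> = (1/20)[1*(4)*conj(1) + 1*(-4)*conj(1) + 2*(-3/2 - sqrt(5)/2)*conj(1) + 2*(3/2 - sqrt(5)/2)*conj(1) + 2*(-3/2 + sqrt(5)/2)*conj(1) + 2*(sqrt(5)/2 + 3/2)*conj(1) + 5*(0)*conj(1) + 5*(0)*conj(1)]
      = (1/20)[(4) + (-4) + (-3 - sqrt(5)) + (3 - sqrt(5)) + (-3 + sqrt(5)) + (sqrt(5) + 3) + (0) + (0)] = 0/20 = 0
  <chi_5*chi_8, chi_2> = (1/20)[1*(4)*conj(1) + 1*(-4)*conj(1) + 2*(-3/2 - sqrt(5)/2)*conj(1) + 2*(3/2 - sqrt(5)/2)*conj(1) + 2*(-3/2 + sqrt(5)/2)*conj(1) + 2*(sqrt(5)/2 + 3/2)*conj(1) + 5*(0)*conj(-1) + 5*(0)*conj(-1)]
      = (1/20)[(4) + (-4) + (-3 - sqrt(5)) + (3 - sqrt(5)) + (-3 + sqrt(5)) + (sqrt(5) + 3) + (0) + (0)] = 0/20 = 0
  <chi_5*chi_8, chi_3> = (1/20)[1*(4)*conj(1) + 1*(-4)*conj(-1) + 2*(-3/2 - sqrt(5)/2)*conj(-1) + 2*(3/2 - sqrt(5)/2)*conj(1) + 2*(-3/2 + sqrt(5)/2)*conj(-1) + 2*(sqrt(5)/2 + 3/2)*conj(1) + 5*(0)*conj(1) + 5*(0)*conj(-1)]
      = (1/20)[(4) + (4) + (sqrt(5) + 3) + (3 - sqrt(5)) + (3 - sqrt(5)) + (sqrt(5) + 3) + (0) + (0)] = 20/20 = 1
  <chi_5*chi_8, chi_4> = (1/20)[1*(4)*conj(1) + 1*(-4)*conj(-1) + 2*(-3/2 - sqrt(5)/2)*conj(-1) + 2*(3/2 - sqrt(5)/2)*conj(1) + 2*(-3/2 + sqrt(5)/2)*conj(-1) + 2*(sqrt(5)/2 + 3/2)*conj(1) + 5*(0)*conj(-1) + 5*(0)*conj(1)]
      = (1/20)[(4) + (4) + (sqrt(5) + 3) + (3 - sqrt(5)) + (3 - sqrt(5)) + (sqrt(5) + 3) + (0) + (0)] = 20/20 = 1
  <chi_5*chi_8, chi_5> = (1/20)[1*(4)*conj(2) + 1*(-4)*conj(-2) + 2*(-3/2 - sqrt(5)/2)*conj(1/2 + sqrt(5)/2) + 2*(3/2 - sqrt(5)/2)*conj(-1/2 + sqrt(5)/2) + 2*(-3/2 + sqrt(5)/2)*conj(1/2 - sqrt(5)/2) + 2*(sqrt(5)/2 + 3/2)*conj(-sqrt(5)/2 - 1/2) + 5*(0)*conj(0) + 5*(0)*conj(0)]
      = (1/20)[(8) + (8) + (-2*sqrt(5) - 4) + (-4 + 2*sqrt(5)) + (-4 + 2*sqrt(5)) + (-2*sqrt(5) - 4) + (0) + (0)] = 0/20 = 0
  <chi_5*chi_8, chi_6> = (1/20)[1*(4)*conj(2) + 1*(-4)*conj(2) + 2*(-3/2 - sqrt(5)/2)*conj(-1/2 + sqrt(5)/2) + 2*(3/2 - sqrt(5)/2)*conj(-sqrt(5)/2 - 1/2) + 2*(-3/2 + sqrt(5)/2)*conj(-sqrt(5)/2 - 1/2) + 2*(sqrt(5)/2 + 3/2)*conj(-1/2 + sqrt(5)/2) + 5*(0)*conj(0) + 5*(0)*conj(0)]
      = (1/20)[(8) + (-8) + (-sqrt(5) - 1) + (1 - sqrt(5)) + (-1 + sqrt(5)) + (1 + sqrt(5)) + (0) + (0)] = 0/20 = 0
  <chi_5*chi_8, chi_7> = (1/20)[1*(4)*conj(2) + 1*(-4)*conj(-2) + 2*(-3/2 - sqrt(5)/2)*conj(1/2 - sqrt(5)/2) + 2*(3/2 - sqrt(5)/2)*conj(-sqrt(5)/2 - 1/2) + 2*(-3/2 + sqrt(5)/2)*conj(1/2 + sqrt(5)/2) + 2*(sqrt(5)/2 + 3/2)*conj(-1/2 + sqrt(5)/2) + 5*(0)*conj(0) + 5*(0)*conj(0)]
      = (1/20)[(8) + (8) + (1 + sqrt(5)) + (1 - sqrt(5)) + (1 - sqrt(5)) + (1 + sqrt(5)) + (0) + (0)] = 20/20 = 1
  <chi_5*chi_8, chi_8> = (1/20)[1*(4)*conj(2) + 1*(-4)*conj(2) + 2*(-3/2 - sqrt(5)/2)*conj(-sqrt(5)/2 - 1/2) + 2*(3/2 - sqrt(5)/2)*conj(-1/2 + sqrt(5)/2) + 2*(-3/2 + sqrt(5)/2)*conj(-1/2 + sqrt(5)/2) + 2*(sqrt(5)/2 + 3/2)*conj(-sqrt(5)/2 - 1/2) + 5*(0)*conj(0) + 5*(0)*conj(0)]
      = (1/20)[(8) + (-8) + (4 + 2*sqrt(5)) + (-4 + 2*sqrt(5)) + (4 - 2*sqrt(5)) + (-2*sqrt(5) - 4) + (0) + (0)] = 0/20 = 0
Hence the multiplicities are chi_3: 1, chi_4: 1, chi_7: 1. Dimension check: dim(chi_5)*dim(chi_8) = 2*2 = 4 and sum (mult * dim) = 1*1 + 1*1 + 1*2 = 4.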